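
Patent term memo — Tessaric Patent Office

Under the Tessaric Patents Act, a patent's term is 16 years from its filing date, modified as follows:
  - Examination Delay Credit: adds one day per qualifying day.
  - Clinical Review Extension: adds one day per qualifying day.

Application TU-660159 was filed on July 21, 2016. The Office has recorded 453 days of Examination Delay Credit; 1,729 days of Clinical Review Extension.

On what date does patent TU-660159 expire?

July 12, 2038

Base term: filing date + 16 years → 21 July 2032.
Examination Delay Credit: +453 days → 17 October 2033.
Clinical Review Extension: +1729 days → 12 July 2038.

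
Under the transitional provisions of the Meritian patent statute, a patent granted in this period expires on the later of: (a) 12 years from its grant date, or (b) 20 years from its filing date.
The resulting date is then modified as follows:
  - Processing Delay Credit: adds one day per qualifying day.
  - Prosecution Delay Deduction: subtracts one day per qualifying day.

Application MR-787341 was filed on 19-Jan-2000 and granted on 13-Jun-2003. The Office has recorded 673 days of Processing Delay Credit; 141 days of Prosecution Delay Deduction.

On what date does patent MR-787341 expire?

2021-07-04

(a) grant + 12 years → 13 June 2015.
(b) filing + 20 years → 19 January 2020.
Later of the two: 19 January 2020.
Processing Delay Credit: +673 days → 22 November 2021.
Prosecution Delay Deduction: −141 days → 4 July 2021.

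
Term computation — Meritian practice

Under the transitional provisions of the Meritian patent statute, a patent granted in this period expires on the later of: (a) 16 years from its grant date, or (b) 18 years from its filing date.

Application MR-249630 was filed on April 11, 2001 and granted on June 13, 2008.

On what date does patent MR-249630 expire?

(a) grant + 16 years → 13 June 2024.
(b) filing + 18 years → 11 April 2019.
Later of the two: 13 June 2024.

2024-06-13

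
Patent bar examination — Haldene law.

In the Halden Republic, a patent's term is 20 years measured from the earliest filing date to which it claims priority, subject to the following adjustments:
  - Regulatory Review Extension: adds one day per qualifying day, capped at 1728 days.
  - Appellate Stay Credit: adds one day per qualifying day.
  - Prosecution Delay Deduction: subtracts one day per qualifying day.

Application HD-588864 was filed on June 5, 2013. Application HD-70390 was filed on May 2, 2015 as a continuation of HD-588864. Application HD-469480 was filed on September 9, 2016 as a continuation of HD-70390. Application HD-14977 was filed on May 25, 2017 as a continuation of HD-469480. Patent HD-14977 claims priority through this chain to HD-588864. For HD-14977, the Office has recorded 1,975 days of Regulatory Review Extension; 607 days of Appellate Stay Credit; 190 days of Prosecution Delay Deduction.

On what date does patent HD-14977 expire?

Earliest priority filing: 5 June 2013.
Base term: 5 June 2013 + 20 years → 5 June 2033.
Regulatory Review Extension: 1975 days claimed exceeds the 1728-day cap, so +1728 days → 27 February 2038.
Appellate Stay Credit: +607 days → 27 October 2039.
Prosecution Delay Deduction: −190 days → 20 April 2039.

April 20, 2039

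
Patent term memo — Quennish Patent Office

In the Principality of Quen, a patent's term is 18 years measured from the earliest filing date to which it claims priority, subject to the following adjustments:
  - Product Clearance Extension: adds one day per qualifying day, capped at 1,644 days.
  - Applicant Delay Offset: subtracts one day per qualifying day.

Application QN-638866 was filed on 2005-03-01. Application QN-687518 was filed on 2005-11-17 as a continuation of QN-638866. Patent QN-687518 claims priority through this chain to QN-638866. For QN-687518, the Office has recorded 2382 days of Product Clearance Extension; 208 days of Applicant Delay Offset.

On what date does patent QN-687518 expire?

Earliest priority filing: 1 March 2005.
Base term: 1 March 2005 + 18 years → 1 March 2023.
Product Clearance Extension: 2382 days claimed exceeds the 1644-day cap, so +1644 days → 31 August 2027.
Applicant Delay Offset: −208 days → 4 February 2027.

February 4, 2027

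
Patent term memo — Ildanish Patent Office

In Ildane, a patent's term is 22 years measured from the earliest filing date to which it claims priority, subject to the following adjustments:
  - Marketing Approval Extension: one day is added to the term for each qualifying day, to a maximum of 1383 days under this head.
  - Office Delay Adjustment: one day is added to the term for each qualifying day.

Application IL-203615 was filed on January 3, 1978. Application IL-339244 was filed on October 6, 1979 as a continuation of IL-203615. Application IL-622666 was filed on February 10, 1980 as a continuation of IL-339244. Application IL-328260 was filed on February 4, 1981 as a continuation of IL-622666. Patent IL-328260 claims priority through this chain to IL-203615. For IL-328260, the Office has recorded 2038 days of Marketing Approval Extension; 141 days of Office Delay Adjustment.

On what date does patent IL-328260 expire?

Earliest priority filing: 3 January 1978.
Base term: 3 January 1978 + 22 years → 3 January 2000.
Marketing Approval Extension: 2038 days claimed exceeds the 1383-day cap, so +1383 days → 17 October 2003.
Office Delay Adjustment: +141 days → 6 March 2004.

2004-03-06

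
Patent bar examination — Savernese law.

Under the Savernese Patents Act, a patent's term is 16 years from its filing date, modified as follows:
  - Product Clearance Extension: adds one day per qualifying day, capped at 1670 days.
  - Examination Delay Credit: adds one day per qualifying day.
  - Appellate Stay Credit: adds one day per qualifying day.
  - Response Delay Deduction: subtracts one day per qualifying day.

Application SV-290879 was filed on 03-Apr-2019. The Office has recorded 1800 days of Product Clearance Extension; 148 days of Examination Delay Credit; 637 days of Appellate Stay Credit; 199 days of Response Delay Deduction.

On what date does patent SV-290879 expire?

Base term: filing date + 16 years → 3 April 2035.
Product Clearance Extension: 1800 days claimed exceeds the 1670-day cap, so +1670 days → 29 October 2039.
Examination Delay Credit: +148 days → 25 March 2040.
Appellate Stay Credit: +637 days → 22 December 2041.
Response Delay Deduction: −199 days → 6 June 2041.

June 6, 2041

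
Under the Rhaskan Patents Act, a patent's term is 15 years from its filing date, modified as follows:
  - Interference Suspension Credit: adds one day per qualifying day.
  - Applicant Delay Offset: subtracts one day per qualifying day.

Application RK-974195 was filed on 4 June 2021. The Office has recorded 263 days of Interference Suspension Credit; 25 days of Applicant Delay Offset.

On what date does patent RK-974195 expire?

January 28, 2037

Base term: filing date + 15 years → 4 June 2036.
Interference Suspension Credit: +263 days → 22 February 2037.
Applicant Delay Offset: −25 days → 28 January 2037.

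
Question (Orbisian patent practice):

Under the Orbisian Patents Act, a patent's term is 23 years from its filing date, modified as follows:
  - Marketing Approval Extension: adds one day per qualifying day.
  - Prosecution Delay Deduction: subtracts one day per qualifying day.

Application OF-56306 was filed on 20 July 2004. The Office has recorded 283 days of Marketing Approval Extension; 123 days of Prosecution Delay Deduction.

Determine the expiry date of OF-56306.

Base term: filing date + 23 years → 20 July 2027.
Marketing Approval Extension: +283 days → 28 April 2028.
Prosecution Delay Deduction: −123 days → 27 December 2027.

December 27, 2027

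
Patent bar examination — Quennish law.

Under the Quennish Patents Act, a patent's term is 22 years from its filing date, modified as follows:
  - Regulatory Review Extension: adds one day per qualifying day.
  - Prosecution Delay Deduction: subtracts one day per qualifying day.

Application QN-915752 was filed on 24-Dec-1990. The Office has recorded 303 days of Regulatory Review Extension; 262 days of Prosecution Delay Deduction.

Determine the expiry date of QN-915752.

Base term: filing date + 22 years → 24 December 2012.
Regulatory Review Extension: +303 days → 23 October 2013.
Prosecution Delay Deduction: −262 days → 3 February 2013.

February 3, 2013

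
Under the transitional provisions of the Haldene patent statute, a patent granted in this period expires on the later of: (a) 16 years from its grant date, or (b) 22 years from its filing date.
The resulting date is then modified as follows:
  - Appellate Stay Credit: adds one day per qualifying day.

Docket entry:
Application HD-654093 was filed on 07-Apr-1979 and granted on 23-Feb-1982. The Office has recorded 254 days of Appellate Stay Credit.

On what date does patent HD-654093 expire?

(a) grant + 16 years → 23 February 1998.
(b) filing + 22 years → 7 April 2001.
Later of the two: 7 April 2001.
Appellate Stay Credit: +254 days → 17 December 2001.

2001-12-17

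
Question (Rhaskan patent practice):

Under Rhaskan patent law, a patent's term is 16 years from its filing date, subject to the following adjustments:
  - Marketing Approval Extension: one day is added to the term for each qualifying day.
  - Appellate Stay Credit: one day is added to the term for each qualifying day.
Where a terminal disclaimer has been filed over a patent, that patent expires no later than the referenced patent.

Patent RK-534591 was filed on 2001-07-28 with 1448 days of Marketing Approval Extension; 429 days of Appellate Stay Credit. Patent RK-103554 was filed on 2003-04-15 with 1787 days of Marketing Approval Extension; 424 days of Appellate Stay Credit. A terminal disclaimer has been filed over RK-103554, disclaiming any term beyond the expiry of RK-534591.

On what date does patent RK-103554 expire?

Natural term of RK-103554:
  Base: filing + 16 years → 15 April 2019.
  Marketing Approval Extension: +1787 days → 6 March 2024.
  Appellate Stay Credit: +424 days → 4 May 2025.
Expiry of referenced patent RK-534591:
  Base: filing + 16 years → 28 July 2017.
  Marketing Approval Extension: +1448 days → 15 July 2021.
  Appellate Stay Credit: +429 days → 17 September 2022.
Terminal disclaimer: RK-103554 expires on the earlier of 4 May 2025 and 17 September 2022.

September 17, 2022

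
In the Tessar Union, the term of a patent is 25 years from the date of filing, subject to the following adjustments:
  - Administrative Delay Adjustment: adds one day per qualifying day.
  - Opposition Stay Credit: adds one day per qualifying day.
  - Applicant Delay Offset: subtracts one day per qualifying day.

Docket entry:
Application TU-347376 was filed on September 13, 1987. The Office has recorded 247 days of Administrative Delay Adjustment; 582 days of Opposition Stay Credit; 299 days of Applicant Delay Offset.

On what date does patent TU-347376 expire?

February 25, 2014

Base term: filing date + 25 years → 13 September 2012.
Administrative Delay Adjustment: +247 days → 18 May 2013.
Opposition Stay Credit: +582 days → 21 December 2014.
Applicant Delay Offset: −299 days → 25 February 2014.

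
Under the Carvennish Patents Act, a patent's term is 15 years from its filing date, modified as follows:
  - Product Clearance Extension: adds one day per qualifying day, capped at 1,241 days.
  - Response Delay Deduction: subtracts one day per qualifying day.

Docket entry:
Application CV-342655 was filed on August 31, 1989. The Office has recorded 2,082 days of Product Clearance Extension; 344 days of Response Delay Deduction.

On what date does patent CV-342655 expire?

2007-02-14

Base term: filing date + 15 years → 31 August 2004.
Product Clearance Extension: 2082 days claimed exceeds the 1241-day cap, so +1241 days → 24 January 2008.
Response Delay Deduction: −344 days → 14 February 2007.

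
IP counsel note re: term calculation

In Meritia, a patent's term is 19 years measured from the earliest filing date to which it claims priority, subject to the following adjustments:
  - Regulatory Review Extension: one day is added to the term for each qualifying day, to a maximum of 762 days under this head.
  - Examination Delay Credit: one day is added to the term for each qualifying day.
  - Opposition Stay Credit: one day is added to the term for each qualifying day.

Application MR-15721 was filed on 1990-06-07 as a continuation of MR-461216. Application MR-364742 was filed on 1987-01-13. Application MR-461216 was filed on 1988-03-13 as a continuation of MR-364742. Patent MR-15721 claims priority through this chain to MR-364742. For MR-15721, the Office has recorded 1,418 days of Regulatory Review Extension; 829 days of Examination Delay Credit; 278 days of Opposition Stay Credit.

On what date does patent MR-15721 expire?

Earliest priority filing: 13 January 1987.
Base term: 13 January 1987 + 19 years → 13 January 2006.
Regulatory Review Extension: 1418 days claimed exceeds the 762-day cap, so +762 days → 14 February 2008.
Examination Delay Credit: +829 days → 23 May 2010.
Opposition Stay Credit: +278 days → 25 February 2011.

2011-02-25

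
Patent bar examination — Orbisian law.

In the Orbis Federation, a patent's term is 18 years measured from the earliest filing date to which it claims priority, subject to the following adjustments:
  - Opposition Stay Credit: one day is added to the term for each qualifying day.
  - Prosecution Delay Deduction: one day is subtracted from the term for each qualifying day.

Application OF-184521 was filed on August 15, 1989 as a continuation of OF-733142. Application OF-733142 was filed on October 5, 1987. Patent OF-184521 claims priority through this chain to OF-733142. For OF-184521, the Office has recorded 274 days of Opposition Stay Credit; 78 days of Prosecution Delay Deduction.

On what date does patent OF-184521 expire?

Earliest priority filing: 5 October 1987.
Base term: 5 October 1987 + 18 years → 5 October 2005.
Opposition Stay Credit: +274 days → 6 July 2006.
Prosecution Delay Deduction: −78 days → 19 April 2006.

April 19, 2006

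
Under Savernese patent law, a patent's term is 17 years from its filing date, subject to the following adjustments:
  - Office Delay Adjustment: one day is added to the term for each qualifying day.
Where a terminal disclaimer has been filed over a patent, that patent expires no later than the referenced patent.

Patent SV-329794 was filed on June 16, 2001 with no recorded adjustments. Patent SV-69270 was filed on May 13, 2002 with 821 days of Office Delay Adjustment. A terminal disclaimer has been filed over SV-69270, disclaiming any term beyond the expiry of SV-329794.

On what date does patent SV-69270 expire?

Natural term of SV-69270:
  Base: filing + 17 years → 13 May 2019.
  Office Delay Adjustment: +821 days → 11 August 2021.
Expiry of referenced patent SV-329794:
  Base: filing + 17 years → 16 June 2018.
Terminal disclaimer: SV-69270 expires on the earlier of 11 August 2021 and 16 June 2018.

2018-06-16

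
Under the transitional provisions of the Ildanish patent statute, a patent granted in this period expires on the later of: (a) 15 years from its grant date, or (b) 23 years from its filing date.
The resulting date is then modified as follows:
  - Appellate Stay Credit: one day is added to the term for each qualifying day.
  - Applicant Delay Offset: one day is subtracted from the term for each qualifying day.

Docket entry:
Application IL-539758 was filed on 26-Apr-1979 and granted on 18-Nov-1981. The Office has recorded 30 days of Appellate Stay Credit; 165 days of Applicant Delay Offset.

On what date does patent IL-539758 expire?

(a) grant + 15 years → 18 November 1996.
(b) filing + 23 years → 26 April 2002.
Later of the two: 26 April 2002.
Appellate Stay Credit: +30 days → 26 May 2002.
Applicant Delay Offset: −165 days → 12 December 2001.

2001-12-12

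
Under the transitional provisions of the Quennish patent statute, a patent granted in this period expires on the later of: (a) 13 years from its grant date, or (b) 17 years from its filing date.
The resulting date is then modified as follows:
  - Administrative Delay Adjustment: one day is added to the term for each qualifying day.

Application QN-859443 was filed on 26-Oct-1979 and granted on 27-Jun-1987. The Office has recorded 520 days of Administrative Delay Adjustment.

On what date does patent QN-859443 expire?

(a) grant + 13 years → 27 June 2000.
(b) filing + 17 years → 26 October 1996.
Later of the two: 27 June 2000.
Administrative Delay Adjustment: +520 days → 29 November 2001.

November 29, 2001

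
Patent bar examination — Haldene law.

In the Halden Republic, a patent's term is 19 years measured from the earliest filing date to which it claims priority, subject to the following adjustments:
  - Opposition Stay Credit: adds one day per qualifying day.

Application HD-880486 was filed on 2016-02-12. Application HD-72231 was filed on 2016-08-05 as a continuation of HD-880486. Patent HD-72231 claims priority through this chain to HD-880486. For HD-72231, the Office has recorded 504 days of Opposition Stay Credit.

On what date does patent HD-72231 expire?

Earliest priority filing: 12 February 2016.
Base term: 12 February 2016 + 19 years → 12 February 2035.
Opposition Stay Credit: +504 days → 30 June 2036.

2036-06-30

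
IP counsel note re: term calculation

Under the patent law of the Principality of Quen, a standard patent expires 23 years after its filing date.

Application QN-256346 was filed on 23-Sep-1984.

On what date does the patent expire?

Filing date + 23 years → 23 September 2007.

2007-09-23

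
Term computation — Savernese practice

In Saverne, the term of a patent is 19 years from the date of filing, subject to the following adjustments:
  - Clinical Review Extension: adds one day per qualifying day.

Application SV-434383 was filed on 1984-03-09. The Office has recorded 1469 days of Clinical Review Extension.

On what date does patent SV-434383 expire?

March 17, 2007

Base term: filing date + 19 years → 9 March 2003.
Clinical Review Extension: +1469 days → 17 March 2007.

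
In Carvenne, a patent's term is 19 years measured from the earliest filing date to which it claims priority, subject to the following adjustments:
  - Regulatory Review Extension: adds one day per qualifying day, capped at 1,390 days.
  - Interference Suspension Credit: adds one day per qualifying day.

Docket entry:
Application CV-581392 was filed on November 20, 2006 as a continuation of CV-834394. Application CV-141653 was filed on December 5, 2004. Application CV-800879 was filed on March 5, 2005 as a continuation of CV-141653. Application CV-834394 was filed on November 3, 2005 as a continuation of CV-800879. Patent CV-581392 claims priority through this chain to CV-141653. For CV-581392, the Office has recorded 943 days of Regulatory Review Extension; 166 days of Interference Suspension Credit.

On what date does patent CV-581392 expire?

December 18, 2026

Earliest priority filing: 5 December 2004.
Base term: 5 December 2004 + 19 years → 5 December 2023.
Regulatory Review Extension: 943 days (within the 1390-day cap) → +943 days → 5 July 2026.
Interference Suspension Credit: +166 days → 18 December 2026.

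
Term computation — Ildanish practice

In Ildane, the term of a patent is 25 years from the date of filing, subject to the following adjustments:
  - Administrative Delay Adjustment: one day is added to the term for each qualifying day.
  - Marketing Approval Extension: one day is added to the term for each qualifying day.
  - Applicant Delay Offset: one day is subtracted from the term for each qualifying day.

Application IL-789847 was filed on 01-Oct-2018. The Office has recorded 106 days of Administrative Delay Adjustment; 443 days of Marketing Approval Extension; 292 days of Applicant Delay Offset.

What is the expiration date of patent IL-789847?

Base term: filing date + 25 years → 1 October 2043.
Administrative Delay Adjustment: +106 days → 15 January 2044.
Marketing Approval Extension: +443 days → 2 April 2045.
Applicant Delay Offset: −292 days → 14 June 2044.

2044-06-14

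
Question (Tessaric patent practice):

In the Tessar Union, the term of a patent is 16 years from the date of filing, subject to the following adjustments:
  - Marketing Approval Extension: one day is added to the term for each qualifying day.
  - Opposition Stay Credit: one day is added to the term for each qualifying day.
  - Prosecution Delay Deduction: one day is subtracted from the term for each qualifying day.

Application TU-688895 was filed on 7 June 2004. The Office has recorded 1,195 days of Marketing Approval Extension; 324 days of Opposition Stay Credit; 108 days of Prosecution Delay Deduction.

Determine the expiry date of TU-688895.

2024-04-18

Base term: filing date + 16 years → 7 June 2020.
Marketing Approval Extension: +1195 days → 15 September 2023.
Opposition Stay Credit: +324 days → 4 August 2024.
Prosecution Delay Deduction: −108 days → 18 April 2024.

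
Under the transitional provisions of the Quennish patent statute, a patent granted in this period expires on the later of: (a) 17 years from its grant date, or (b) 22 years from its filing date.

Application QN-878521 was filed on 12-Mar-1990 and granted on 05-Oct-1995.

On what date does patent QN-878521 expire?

October 5, 2012

(a) grant + 17 years → 5 October 2012.
(b) filing + 22 years → 12 March 2012.
Later of the two: 5 October 2012.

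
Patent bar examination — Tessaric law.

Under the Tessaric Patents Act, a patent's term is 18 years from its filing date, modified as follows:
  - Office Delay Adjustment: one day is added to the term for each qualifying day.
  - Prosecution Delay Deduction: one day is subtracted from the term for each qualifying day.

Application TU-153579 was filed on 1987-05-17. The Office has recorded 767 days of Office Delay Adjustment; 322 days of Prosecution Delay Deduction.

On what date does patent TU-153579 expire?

2006-08-05

Base term: filing date + 18 years → 17 May 2005.
Office Delay Adjustment: +767 days → 23 June 2007.
Prosecution Delay Deduction: −322 days → 5 August 2006.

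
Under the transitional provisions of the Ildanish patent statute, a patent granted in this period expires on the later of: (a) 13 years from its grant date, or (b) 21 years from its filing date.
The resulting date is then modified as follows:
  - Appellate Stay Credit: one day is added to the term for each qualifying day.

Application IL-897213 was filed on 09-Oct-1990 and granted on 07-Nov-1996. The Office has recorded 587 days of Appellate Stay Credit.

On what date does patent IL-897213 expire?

May 18, 2013

(a) grant + 13 years → 7 November 2009.
(b) filing + 21 years → 9 October 2011.
Later of the two: 9 October 2011.
Appellate Stay Credit: +587 days → 18 May 2013.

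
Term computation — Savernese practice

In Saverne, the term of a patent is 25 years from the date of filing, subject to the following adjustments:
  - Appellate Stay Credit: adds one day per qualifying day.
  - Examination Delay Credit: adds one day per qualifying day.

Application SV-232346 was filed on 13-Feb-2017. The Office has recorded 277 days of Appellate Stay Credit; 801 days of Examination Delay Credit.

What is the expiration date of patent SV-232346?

January 26, 2045

Base term: filing date + 25 years → 13 February 2042.
Appellate Stay Credit: +277 days → 17 November 2042.
Examination Delay Credit: +801 days → 26 January 2045.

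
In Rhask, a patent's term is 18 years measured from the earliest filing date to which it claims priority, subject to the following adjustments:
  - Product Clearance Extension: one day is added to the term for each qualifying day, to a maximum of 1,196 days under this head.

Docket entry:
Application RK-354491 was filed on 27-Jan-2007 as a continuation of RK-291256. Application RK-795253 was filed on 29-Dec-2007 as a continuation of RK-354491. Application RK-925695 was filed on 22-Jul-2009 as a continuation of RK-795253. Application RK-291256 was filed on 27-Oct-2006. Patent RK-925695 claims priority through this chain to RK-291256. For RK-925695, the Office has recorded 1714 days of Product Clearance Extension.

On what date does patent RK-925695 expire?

2028-02-05

Earliest priority filing: 27 October 2006.
Base term: 27 October 2006 + 18 years → 27 October 2024.
Product Clearance Extension: 1714 days claimed exceeds the 1196-day cap, so +1196 days → 5 February 2028.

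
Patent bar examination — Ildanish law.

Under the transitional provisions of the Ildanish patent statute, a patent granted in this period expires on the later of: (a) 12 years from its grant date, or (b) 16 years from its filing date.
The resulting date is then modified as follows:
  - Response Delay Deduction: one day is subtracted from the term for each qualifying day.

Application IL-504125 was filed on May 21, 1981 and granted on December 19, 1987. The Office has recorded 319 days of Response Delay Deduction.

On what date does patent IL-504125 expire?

February 3, 1999

(a) grant + 12 years → 19 December 1999.
(b) filing + 16 years → 21 May 1997.
Later of the two: 19 December 1999.
Response Delay Deduction: −319 days → 3 February 1999.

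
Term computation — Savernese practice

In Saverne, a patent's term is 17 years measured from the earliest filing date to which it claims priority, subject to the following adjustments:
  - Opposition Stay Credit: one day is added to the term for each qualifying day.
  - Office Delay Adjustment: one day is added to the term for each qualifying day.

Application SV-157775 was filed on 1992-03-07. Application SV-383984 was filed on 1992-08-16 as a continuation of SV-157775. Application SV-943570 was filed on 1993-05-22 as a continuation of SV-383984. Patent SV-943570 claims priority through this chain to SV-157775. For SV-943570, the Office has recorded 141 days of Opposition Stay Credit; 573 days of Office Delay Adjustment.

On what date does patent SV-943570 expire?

Earliest priority filing: 7 March 1992.
Base term: 7 March 1992 + 17 years → 7 March 2009.
Opposition Stay Credit: +141 days → 26 July 2009.
Office Delay Adjustment: +573 days → 19 February 2011.

2011-02-19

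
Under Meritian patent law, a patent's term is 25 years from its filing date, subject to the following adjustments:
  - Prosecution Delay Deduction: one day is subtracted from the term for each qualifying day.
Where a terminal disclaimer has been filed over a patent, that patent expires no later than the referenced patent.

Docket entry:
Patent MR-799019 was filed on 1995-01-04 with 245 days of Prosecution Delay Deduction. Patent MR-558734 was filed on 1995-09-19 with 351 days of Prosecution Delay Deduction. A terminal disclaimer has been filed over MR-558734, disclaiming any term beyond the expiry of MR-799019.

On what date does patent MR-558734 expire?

May 4, 2019

Natural term of MR-558734:
  Base: filing + 25 years → 19 September 2020.
  Prosecution Delay Deduction: −351 days → 4 October 2019.
Expiry of referenced patent MR-799019:
  Base: filing + 25 years → 4 January 2020.
  Prosecution Delay Deduction: −245 days → 4 May 2019.
Terminal disclaimer: MR-558734 expires on the earlier of 4 October 2019 and 4 May 2019.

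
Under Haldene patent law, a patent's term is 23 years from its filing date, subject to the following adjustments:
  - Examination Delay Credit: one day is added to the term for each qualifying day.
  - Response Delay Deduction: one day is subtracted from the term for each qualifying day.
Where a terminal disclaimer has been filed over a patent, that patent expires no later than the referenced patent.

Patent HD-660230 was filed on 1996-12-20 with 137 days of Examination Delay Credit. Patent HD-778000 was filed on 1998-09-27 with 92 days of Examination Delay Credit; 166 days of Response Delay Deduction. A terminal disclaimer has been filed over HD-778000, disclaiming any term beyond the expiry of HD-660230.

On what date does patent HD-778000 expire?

2020-05-05

Natural term of HD-778000:
  Base: filing + 23 years → 27 September 2021.
  Examination Delay Credit: +92 days → 28 December 2021.
  Response Delay Deduction: −166 days → 15 July 2021.
Expiry of referenced patent HD-660230:
  Base: filing + 23 years → 20 December 2019.
  Examination Delay Credit: +137 days → 5 May 2020.
Terminal disclaimer: HD-778000 expires on the earlier of 15 July 2021 and 5 May 2020.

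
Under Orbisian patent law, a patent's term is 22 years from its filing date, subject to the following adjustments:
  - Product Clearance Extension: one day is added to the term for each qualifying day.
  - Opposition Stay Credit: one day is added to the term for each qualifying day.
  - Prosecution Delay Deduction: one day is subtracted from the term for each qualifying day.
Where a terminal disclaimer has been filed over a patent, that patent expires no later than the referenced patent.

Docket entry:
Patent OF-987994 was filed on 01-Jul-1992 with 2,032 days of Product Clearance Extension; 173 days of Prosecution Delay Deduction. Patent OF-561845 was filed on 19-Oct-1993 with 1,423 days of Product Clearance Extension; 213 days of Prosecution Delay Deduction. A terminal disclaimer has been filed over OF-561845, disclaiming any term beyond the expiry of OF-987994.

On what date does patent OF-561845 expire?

2019-02-10

Natural term of OF-561845:
  Base: filing + 22 years → 19 October 2015.
  Product Clearance Extension: +1423 days → 11 September 2019.
  Prosecution Delay Deduction: −213 days → 10 February 2019.
Expiry of referenced patent OF-987994:
  Base: filing + 22 years → 1 July 2014.
  Product Clearance Extension: +2032 days → 23 January 2020.
  Prosecution Delay Deduction: −173 days → 3 August 2019.
Terminal disclaimer: OF-561845 expires on the earlier of 10 February 2019 and 3 August 2019.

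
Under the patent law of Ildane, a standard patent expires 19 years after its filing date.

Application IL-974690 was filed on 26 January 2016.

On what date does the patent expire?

2035-01-26

Filing date + 19 years → 26 January 2035.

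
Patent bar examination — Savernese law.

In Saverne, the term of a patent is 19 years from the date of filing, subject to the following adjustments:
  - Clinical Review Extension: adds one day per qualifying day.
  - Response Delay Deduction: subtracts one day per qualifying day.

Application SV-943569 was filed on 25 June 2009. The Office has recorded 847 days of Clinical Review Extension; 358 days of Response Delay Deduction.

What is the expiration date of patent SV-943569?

2029-10-27

Base term: filing date + 19 years → 25 June 2028.
Clinical Review Extension: +847 days → 20 October 2030.
Response Delay Deduction: −358 days → 27 October 2029.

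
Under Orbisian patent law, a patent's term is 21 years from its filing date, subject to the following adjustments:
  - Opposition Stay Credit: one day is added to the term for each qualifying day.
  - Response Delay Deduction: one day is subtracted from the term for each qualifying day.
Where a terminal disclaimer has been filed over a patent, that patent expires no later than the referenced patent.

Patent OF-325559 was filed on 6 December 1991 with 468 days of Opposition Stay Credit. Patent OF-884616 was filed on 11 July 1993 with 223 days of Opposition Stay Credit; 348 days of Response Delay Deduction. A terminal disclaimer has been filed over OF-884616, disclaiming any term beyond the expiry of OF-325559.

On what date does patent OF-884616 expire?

Natural term of OF-884616:
  Base: filing + 21 years → 11 July 2014.
  Opposition Stay Credit: +223 days → 19 February 2015.
  Response Delay Deduction: −348 days → 8 March 2014.
Expiry of referenced patent OF-325559:
  Base: filing + 21 years → 6 December 2012.
  Opposition Stay Credit: +468 days → 19 March 2014.
Terminal disclaimer: OF-884616 expires on the earlier of 8 March 2014 and 19 March 2014.

2014-03-08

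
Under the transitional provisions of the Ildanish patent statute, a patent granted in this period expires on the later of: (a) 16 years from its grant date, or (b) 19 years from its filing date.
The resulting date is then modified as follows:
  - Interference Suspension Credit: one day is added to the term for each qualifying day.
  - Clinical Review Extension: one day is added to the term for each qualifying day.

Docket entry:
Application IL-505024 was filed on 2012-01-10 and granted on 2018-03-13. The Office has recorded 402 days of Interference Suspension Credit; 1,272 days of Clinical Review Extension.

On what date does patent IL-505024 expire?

(a) grant + 16 years → 13 March 2034.
(b) filing + 19 years → 10 January 2031.
Later of the two: 13 March 2034.
Interference Suspension Credit: +402 days → 19 April 2035.
Clinical Review Extension: +1272 days → 12 October 2038.

October 12, 2038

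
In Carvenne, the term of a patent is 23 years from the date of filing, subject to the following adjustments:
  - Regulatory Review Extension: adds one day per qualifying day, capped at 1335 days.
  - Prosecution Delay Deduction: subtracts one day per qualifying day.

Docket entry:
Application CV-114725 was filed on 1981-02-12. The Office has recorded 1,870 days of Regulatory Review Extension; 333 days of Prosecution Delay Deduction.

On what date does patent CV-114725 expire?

2006-11-10

Base term: filing date + 23 years → 12 February 2004.
Regulatory Review Extension: 1870 days claimed exceeds the 1335-day cap, so +1335 days → 9 October 2007.
Prosecution Delay Deduction: −333 days → 10 November 2006.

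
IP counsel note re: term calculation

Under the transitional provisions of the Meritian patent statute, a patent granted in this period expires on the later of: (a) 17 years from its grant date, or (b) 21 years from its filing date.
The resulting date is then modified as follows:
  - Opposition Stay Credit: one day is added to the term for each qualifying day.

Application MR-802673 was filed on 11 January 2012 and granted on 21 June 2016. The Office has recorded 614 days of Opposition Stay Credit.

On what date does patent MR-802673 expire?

February 25, 2035

(a) grant + 17 years → 21 June 2033.
(b) filing + 21 years → 11 January 2033.
Later of the two: 21 June 2033.
Opposition Stay Credit: +614 days → 25 February 2035.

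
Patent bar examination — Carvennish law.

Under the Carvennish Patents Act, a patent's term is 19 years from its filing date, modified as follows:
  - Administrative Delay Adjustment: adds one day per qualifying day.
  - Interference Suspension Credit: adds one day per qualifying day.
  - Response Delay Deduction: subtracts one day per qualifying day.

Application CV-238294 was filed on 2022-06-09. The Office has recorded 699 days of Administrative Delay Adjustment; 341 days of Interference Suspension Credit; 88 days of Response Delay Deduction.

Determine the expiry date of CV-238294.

2044-01-17

Base term: filing date + 19 years → 9 June 2041.
Administrative Delay Adjustment: +699 days → 9 May 2043.
Interference Suspension Credit: +341 days → 14 April 2044.
Response Delay Deduction: −88 days → 17 January 2044.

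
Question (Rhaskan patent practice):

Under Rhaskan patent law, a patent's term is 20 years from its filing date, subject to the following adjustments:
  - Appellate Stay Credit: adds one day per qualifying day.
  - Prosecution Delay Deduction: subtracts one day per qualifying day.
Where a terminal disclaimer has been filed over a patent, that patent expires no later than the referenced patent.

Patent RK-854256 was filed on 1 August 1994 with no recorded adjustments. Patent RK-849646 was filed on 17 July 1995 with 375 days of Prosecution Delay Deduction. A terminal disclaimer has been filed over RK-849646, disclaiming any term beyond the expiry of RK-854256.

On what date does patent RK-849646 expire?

2014-07-07

Natural term of RK-849646:
  Base: filing + 20 years → 17 July 2015.
  Prosecution Delay Deduction: −375 days → 7 July 2014.
Expiry of referenced patent RK-854256:
  Base: filing + 20 years → 1 August 2014.
Terminal disclaimer: RK-849646 expires on the earlier of 7 July 2014 and 1 August 2014.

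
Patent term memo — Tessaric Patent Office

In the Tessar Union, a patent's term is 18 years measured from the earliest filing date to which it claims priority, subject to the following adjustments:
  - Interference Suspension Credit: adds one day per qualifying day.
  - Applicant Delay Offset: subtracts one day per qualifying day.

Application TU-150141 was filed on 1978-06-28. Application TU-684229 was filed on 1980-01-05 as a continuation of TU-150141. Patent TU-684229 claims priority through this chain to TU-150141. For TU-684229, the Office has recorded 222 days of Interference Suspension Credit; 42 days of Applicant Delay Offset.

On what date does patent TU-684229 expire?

1996-12-25

Earliest priority filing: 28 June 1978.
Base term: 28 June 1978 + 18 years → 28 June 1996.
Interference Suspension Credit: +222 days → 5 February 1997.
Applicant Delay Offset: −42 days → 25 December 1996.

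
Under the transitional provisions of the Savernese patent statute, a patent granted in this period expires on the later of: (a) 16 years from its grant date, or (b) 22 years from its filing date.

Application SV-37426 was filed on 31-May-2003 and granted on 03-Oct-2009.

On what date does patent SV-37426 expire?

(a) grant + 16 years → 3 October 2025.
(b) filing + 22 years → 31 May 2025.
Later of the two: 3 October 2025.

October 3, 2025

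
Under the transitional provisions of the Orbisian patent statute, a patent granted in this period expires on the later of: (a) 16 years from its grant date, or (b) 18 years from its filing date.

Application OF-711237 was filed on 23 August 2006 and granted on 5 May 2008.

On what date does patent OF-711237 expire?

(a) grant + 16 years → 5 May 2024.
(b) filing + 18 years → 23 August 2024.
Later of the two: 23 August 2024.

August 23, 2024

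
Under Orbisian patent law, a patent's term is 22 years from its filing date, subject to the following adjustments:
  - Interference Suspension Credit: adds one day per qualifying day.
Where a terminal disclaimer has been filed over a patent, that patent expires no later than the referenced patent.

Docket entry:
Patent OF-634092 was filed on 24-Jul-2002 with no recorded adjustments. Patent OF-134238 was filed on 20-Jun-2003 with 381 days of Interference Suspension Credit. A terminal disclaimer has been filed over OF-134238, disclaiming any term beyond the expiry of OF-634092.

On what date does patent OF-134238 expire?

Natural term of OF-134238:
  Base: filing + 22 years → 20 June 2025.
  Interference Suspension Credit: +381 days → 6 July 2026.
Expiry of referenced patent OF-634092:
  Base: filing + 22 years → 24 July 2024.
Terminal disclaimer: OF-134238 expires on the earlier of 6 July 2026 and 24 July 2024.

2024-07-24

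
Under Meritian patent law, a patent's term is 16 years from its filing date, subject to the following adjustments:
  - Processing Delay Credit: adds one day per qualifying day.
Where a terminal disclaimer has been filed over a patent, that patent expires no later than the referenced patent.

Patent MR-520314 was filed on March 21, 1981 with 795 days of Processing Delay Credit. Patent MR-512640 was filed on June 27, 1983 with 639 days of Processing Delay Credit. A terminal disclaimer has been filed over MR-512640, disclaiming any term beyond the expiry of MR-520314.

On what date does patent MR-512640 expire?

1999-05-25

Natural term of MR-512640:
  Base: filing + 16 years → 27 June 1999.
  Processing Delay Credit: +639 days → 27 March 2001.
Expiry of referenced patent MR-520314:
  Base: filing + 16 years → 21 March 1997.
  Processing Delay Credit: +795 days → 25 May 1999.
Terminal disclaimer: MR-512640 expires on the earlier of 27 March 2001 and 25 May 1999.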